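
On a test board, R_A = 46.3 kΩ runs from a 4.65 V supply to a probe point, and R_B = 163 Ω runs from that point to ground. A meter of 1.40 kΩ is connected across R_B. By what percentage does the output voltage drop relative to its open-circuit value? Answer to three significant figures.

The divider's output (Thévenin) resistance is R_A‖R_B = 162.4 Ω.
Fractional drop under load = R_th/(R_th + R_L) = 162.4 / (162.4 + 1400) = 0.1040.
So the output falls by 10.4 %.

10.4 %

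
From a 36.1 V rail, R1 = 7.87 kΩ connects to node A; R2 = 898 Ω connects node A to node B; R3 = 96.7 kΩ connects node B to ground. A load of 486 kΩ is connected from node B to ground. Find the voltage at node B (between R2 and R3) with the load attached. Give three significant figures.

At node B, R3 is in parallel with the load: R3‖R_L = 80650 Ω.
Below node A the resistance is R2 + (R3‖R_L) = 81550 Ω, so V_A = 36.1 × 81550/89420 = 32.92 V.
Then V_B = V_A × (R3‖R_L)/(R2 + R3‖R_L) = 32.92 × 80650/81550 = 32.6 V.

V ≈ 32.6 V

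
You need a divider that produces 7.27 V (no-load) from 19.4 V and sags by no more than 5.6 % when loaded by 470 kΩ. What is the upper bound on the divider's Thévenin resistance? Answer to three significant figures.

R_th ≤ 27.9 kΩ

Loading drop = R_th/(R_th + R_L) ≤ 0.0560, so R_th ≤ R_L · ε/(1−ε) = 470 kΩ × 0.0560/0.9440 = 27.9 kΩ.
(Any R1, R2 with R2/(R1+R2) = 0.375 and R1‖R2 ≤ 27.9 kΩ will meet the spec.)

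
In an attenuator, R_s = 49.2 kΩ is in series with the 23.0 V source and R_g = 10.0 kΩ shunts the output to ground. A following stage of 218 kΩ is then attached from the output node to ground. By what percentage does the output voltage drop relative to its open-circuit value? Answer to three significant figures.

3.67 %

The divider's output (Thévenin) resistance is R_s‖R_g = 8.311 kΩ.
Fractional drop under load = R_th/(R_th + R_L) = 8.311 / (8.311 + 218) = 0.03672.
So the output falls by 3.67 %.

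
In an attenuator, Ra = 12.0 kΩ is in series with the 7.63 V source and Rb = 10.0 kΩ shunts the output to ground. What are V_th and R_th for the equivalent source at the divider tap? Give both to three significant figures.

V_th = 3.47 V, R_th = 5.45 kΩ

V_th is the open-circuit tap voltage: 7.63 × 10.0/(12.0 + 10.0) = 3.47 V.
With the supply zeroed, Ra and Rb appear in parallel from the tap: R_th = Ra‖Rb = (12.0 × 10.0)/22.00 = 5.45 kΩ.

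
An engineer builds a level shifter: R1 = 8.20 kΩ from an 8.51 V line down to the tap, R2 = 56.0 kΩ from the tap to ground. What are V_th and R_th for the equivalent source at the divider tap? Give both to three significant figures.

V_th is the open-circuit tap voltage: 8.51 × 56.0/(8.20 + 56.0) = 7.42 V.
With the supply zeroed, R1 and R2 appear in parallel from the tap: R_th = R1‖R2 = (8.20 × 56.0)/64.20 = 7.15 kΩ.

V_th = 7.42 V, R_th = 7.15 kΩ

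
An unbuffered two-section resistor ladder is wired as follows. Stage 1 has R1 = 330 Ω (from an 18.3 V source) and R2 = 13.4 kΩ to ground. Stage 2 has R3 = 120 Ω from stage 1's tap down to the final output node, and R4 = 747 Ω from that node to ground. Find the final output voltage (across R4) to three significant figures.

V_out ≈ 11.2 V

Stage 2 presents R3+R4 = 867.0 Ω as a load on stage 1's tap.
Stage 1's lower leg becomes R2‖(R3+R4) = 814.3 Ω, so V_mid = 18.3 × 814.3/1144 = 13.02 V.
Stage 2 is itself unloaded: V_out = V_mid × R4/(R3+R4) = 13.02 × 747/867.0 = 11.2 V.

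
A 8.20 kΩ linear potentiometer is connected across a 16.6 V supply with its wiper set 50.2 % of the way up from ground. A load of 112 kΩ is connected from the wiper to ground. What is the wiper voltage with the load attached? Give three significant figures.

The wiper splits the pot into (1−α)R = 4.084 kΩ above and αR = 4.116 kΩ below.
Lower section ‖ load = 3.970 kΩ.
V_wiper = 16.6 × 3.970/(4.084 + 3.970) = 8.18 V.

V ≈ 8.18 V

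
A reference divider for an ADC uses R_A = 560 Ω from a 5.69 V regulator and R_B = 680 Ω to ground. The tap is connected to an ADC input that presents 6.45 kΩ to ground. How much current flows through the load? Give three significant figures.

I_L ≈ 0.462 mA

R_B‖R_L = 615.1 Ω; V_out = 5.69 × 615.1/1175 = 2.979 V.
I_L = V_out / R_L = 2.979 / 6.45 kΩ = 0.462 mA.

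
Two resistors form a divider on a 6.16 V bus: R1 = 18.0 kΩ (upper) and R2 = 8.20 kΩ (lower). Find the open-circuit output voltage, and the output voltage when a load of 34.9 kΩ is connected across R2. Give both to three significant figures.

Unloaded: 1.93 V; loaded: 1.66 V

Open-circuit: V = 6.16 × 8.20/(18.0 + 8.20) = 1.93 V.
With the load, R2 becomes R2‖R_L = 6.640 kΩ, so V = 6.16 × 6.640/24.64 = 1.66 V.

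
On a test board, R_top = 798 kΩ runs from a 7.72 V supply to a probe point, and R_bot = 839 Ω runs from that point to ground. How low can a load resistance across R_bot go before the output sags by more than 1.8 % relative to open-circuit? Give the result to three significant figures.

Output resistance R_th = R_top‖R_bot = (798000 × 839)/798800 = 838.1 Ω.
The fractional drop is R_th/(R_th + R_L); requiring this ≤ 0.0180 gives R_L ≥ R_th(1/0.0180 − 1) = 838.1 × 54.56 = 45.7 kΩ.

R_L(min) ≈ 45.7 kΩ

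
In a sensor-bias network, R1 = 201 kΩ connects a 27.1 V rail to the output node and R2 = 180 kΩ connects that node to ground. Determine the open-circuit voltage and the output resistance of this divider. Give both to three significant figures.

V_th is the open-circuit tap voltage: 27.1 × 180/(201 + 180) = 12.8 V.
With the supply zeroed, R1 and R2 appear in parallel from the tap: R_th = R1‖R2 = (201 × 180)/381.0 = 95.0 kΩ.

V_th = 12.8 V, R_th = 95.0 kΩ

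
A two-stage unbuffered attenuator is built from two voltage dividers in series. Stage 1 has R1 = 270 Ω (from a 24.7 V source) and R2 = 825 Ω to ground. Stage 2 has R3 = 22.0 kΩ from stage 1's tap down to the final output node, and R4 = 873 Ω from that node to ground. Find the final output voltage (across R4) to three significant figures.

V_out ≈ 0.704 V

Stage 2 presents R3+R4 = 22870 Ω as a load on stage 1's tap.
Stage 1's lower leg becomes R2‖(R3+R4) = 796.3 Ω, so V_mid = 24.7 × 796.3/1066 = 18.45 V.
Stage 2 is itself unloaded: V_out = V_mid × R4/(R3+R4) = 18.45 × 873/22870 = 0.704 V.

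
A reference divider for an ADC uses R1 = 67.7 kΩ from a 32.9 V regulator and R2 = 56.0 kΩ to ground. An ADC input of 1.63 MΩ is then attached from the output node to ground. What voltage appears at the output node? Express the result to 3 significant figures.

The load sits in parallel with R2: R2‖R_L = (56.0 × 1630) / (56.0 + 1630) = 54.14 kΩ.
V_out = 32.9 × 54.14 / (67.7 + 54.14) = 32.9 × 54.14/121.8 = 14.6 V.

V_out ≈ 14.6 V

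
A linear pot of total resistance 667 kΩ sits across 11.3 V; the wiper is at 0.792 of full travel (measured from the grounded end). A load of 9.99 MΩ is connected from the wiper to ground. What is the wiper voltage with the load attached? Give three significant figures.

The wiper splits the pot into (1−α)R = 138.7 kΩ above and αR = 528.3 kΩ below.
Lower section ‖ load = 501.7 kΩ.
V_wiper = 11.3 × 501.7/(138.7 + 501.7) = 8.85 V.

V ≈ 8.85 V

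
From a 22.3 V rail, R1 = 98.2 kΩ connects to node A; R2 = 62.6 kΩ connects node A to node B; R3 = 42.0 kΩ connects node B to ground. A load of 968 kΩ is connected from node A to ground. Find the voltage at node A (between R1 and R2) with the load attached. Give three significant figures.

Below node A the series string R2+R3 = 104.6 kΩ sits in parallel with the 968 kΩ load: 94.40 kΩ.
V_A = 22.3 × 94.40/(98.2 + 94.40) = 10.9 V.

V ≈ 10.9 V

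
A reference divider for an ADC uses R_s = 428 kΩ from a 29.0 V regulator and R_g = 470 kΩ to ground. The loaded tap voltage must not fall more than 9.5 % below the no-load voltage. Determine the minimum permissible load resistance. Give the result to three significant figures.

Output resistance R_th = R_s‖R_g = (428 × 470)/898.0 = 224.0 kΩ.
The fractional drop is R_th/(R_th + R_L); requiring this ≤ 0.0950 gives R_L ≥ R_th(1/0.0950 − 1) = 224.0 × 9.526 = 2.13 MΩ.

R_L(min) ≈ 2.13 MΩ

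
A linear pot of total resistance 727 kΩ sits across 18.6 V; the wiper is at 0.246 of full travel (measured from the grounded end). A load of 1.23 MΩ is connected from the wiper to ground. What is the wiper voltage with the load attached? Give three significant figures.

The wiper splits the pot into (1−α)R = 548.2 kΩ above and αR = 178.8 kΩ below.
Lower section ‖ load = 156.1 kΩ.
V_wiper = 18.6 × 156.1/(548.2 + 156.1) = 4.12 V.

V ≈ 4.12 V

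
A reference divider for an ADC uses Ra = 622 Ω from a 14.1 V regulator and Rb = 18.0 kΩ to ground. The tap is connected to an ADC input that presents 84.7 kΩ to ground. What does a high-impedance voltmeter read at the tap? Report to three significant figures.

The load sits in parallel with Rb: Rb‖R_L = (18000 × 84700) / (18000 + 84700) = 14850 Ω.
V_out = 14.1 × 14850 / (622 + 14850) = 14.1 × 14850/15470 = 13.5 V.

V_out ≈ 13.5 V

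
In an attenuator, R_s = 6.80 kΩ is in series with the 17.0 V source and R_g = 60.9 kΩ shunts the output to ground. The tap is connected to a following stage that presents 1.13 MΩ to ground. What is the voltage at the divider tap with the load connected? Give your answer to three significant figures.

V_out ≈ 15.2 V

The load sits in parallel with R_g: R_g‖R_L = (60.9 × 1130) / (60.9 + 1130) = 57.79 kΩ.
V_out = 17.0 × 57.79 / (6.80 + 57.79) = 17.0 × 57.79/64.59 = 15.2 V.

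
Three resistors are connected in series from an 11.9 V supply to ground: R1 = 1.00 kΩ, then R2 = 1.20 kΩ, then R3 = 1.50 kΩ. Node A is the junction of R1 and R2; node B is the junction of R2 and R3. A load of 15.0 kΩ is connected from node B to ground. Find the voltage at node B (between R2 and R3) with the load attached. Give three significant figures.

At node B, R3 is in parallel with the load: R3‖R_L = 1.364 kΩ.
Below node A the resistance is R2 + (R3‖R_L) = 2.564 kΩ, so V_A = 11.9 × 2.564/3.564 = 8.561 V.
Then V_B = V_A × (R3‖R_L)/(R2 + R3‖R_L) = 8.561 × 1.364/2.564 = 4.55 V.

V ≈ 4.55 V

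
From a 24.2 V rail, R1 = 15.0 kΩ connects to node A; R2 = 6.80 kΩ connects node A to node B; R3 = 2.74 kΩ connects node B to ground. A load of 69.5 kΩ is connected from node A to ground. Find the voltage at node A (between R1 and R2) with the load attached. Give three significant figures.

V ≈ 8.68 V

Below node A the series string R2+R3 = 9.540 kΩ sits in parallel with the 69.5 kΩ load: 8.389 kΩ.
V_A = 24.2 × 8.389/(15.0 + 8.389) = 8.68 V.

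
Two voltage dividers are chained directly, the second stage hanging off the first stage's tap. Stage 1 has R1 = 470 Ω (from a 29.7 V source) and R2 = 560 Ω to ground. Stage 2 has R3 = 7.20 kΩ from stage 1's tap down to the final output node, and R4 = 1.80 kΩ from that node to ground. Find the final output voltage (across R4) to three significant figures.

V_out ≈ 3.14 V

Stage 2 presents R3+R4 = 9000 Ω as a load on stage 1's tap.
Stage 1's lower leg becomes R2‖(R3+R4) = 527.2 Ω, so V_mid = 29.7 × 527.2/997.2 = 15.70 V.
Stage 2 is itself unloaded: V_out = V_mid × R4/(R3+R4) = 15.70 × 1800/9000 = 3.14 V.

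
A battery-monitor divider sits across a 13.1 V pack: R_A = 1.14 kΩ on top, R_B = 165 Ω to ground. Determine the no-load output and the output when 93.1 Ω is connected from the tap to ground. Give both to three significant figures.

Unloaded: 1.66 V; loaded: 0.650 V

Open-circuit: V = 13.1 × 165/(1140 + 165) = 1.66 V.
With the load, R_B becomes R_B‖R_L = 59.52 Ω, so V = 13.1 × 59.52/1200 = 0.650 V.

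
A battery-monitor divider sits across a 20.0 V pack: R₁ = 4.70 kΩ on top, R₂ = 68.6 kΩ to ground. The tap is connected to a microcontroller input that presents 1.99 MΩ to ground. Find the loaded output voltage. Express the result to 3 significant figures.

The load sits in parallel with R₂: R₂‖R_L = (68.6 × 1990) / (68.6 + 1990) = 66.31 kΩ.
V_out = 20.0 × 66.31 / (4.70 + 66.31) = 20.0 × 66.31/71.01 = 18.7 V.
(Unloaded it would have been 18.7 V.)

V_out ≈ 18.7 V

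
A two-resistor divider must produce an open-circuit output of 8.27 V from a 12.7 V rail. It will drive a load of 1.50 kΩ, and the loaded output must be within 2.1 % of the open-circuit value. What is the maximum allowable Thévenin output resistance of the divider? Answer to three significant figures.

Loading drop = R_th/(R_th + R_L) ≤ 0.0210, so R_th ≤ R_L · ε/(1−ε) = 1.50 kΩ × 0.0210/0.9790 = 32.2 Ω.

R_th ≤ 32.2 Ω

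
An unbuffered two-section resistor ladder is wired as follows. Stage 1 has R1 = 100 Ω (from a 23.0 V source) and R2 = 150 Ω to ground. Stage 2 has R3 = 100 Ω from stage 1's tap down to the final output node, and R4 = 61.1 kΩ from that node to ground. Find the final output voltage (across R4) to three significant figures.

V_out ≈ 13.8 V

Stage 2 presents R3+R4 = 61200 Ω as a load on stage 1's tap.
Stage 1's lower leg becomes R2‖(R3+R4) = 149.6 Ω, so V_mid = 23.0 × 149.6/249.6 = 13.79 V.
Stage 2 is itself unloaded: V_out = V_mid × R4/(R3+R4) = 13.79 × 61100/61200 = 13.8 V.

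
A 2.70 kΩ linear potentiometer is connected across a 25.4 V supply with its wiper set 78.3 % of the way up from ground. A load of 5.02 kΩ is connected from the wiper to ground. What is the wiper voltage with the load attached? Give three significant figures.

V ≈ 18.2 V

The wiper splits the pot into (1−α)R = 585.9 Ω above and αR = 2114 Ω below.
Lower section ‖ load = 1488 Ω.
V_wiper = 25.4 × 1488/(585.9 + 1488) = 18.2 V.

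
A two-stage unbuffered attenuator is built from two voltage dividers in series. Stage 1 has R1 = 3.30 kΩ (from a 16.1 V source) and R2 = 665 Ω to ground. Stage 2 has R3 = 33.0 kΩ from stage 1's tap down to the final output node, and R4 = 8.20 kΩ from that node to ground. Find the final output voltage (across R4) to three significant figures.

Stage 2 presents R3+R4 = 41200 Ω as a load on stage 1's tap.
Stage 1's lower leg becomes R2‖(R3+R4) = 654.4 Ω, so V_mid = 16.1 × 654.4/3954 = 2.664 V.
Stage 2 is itself unloaded: V_out = V_mid × R4/(R3+R4) = 2.664 × 8200/41200 = 0.530 V.

V_out ≈ 0.530 V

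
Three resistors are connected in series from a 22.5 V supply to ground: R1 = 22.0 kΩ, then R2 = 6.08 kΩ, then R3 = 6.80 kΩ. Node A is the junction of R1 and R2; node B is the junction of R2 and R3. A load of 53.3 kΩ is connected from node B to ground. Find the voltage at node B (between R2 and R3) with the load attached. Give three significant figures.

V ≈ 3.98 V

At node B, R3 is in parallel with the load: R3‖R_L = 6.031 kΩ.
Below node A the resistance is R2 + (R3‖R_L) = 12.11 kΩ, so V_A = 22.5 × 12.11/34.11 = 7.988 V.
Then V_B = V_A × (R3‖R_L)/(R2 + R3‖R_L) = 7.988 × 6.031/12.11 = 3.98 V.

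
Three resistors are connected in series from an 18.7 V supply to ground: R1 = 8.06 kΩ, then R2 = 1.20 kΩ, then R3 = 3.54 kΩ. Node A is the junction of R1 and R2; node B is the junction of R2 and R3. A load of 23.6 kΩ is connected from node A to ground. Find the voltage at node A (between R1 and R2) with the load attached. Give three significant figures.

Below node A the series string R2+R3 = 4.740 kΩ sits in parallel with the 23.6 kΩ load: 3.947 kΩ.
V_A = 18.7 × 3.947/(8.06 + 3.947) = 6.15 V.

V ≈ 6.15 V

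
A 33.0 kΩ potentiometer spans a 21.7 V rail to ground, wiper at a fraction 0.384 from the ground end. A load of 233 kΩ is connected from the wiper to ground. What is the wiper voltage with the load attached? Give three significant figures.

V ≈ 8.06 V

The wiper splits the pot into (1−α)R = 20.33 kΩ above and αR = 12.67 kΩ below.
Lower section ‖ load = 12.02 kΩ.
V_wiper = 21.7 × 12.02/(20.33 + 12.02) = 8.06 V.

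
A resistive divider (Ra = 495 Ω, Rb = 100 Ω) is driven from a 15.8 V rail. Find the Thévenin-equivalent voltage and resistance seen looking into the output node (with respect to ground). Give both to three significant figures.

V_th = 2.66 V, R_th = 83.2 Ω

V_th is the open-circuit tap voltage: 15.8 × 100/(495 + 100) = 2.66 V.
With the supply zeroed, Ra and Rb appear in parallel from the tap: R_th = Ra‖Rb = (495 × 100)/595.0 = 83.2 Ω.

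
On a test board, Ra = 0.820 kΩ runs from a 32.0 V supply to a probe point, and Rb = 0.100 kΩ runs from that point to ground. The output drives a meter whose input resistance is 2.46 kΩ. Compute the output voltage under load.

The load sits in parallel with Rb: Rb‖R_L = (100 × 2460) / (100 + 2460) = 96.09 Ω.
V_out = 32.0 × 96.09 / (820 + 96.09) = 32.0 × 96.09/916.1 = 3.36 V.

V_out ≈ 3.36 V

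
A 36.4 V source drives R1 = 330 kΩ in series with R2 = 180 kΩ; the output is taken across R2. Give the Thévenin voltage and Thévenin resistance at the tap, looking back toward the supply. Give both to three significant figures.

V_th = 12.8 V, R_th = 116 kΩ

V_th is the open-circuit tap voltage: 36.4 × 180/(330 + 180) = 12.8 V.
With the supply zeroed, R1 and R2 appear in parallel from the tap: R_th = R1‖R2 = (330 × 180)/510.0 = 116 kΩ.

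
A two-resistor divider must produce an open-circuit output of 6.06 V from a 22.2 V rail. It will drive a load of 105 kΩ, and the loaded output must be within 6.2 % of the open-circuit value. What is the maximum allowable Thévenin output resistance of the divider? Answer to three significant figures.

Loading drop = R_th/(R_th + R_L) ≤ 0.0620, so R_th ≤ R_L · ε/(1−ε) = 105 kΩ × 0.0620/0.9380 = 6.94 kΩ.
(Any R1, R2 with R2/(R1+R2) = 0.273 and R1‖R2 ≤ 6.94 kΩ will meet the spec.)

R_th ≤ 6.94 kΩ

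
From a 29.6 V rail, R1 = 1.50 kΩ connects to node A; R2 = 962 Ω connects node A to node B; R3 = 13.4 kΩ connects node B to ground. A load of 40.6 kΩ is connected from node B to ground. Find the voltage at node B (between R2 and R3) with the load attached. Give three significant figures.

At node B, R3 is in parallel with the load: R3‖R_L = 10070 Ω.
Below node A the resistance is R2 + (R3‖R_L) = 11040 Ω, so V_A = 29.6 × 11040/12540 = 26.06 V.
Then V_B = V_A × (R3‖R_L)/(R2 + R3‖R_L) = 26.06 × 10070/11040 = 23.8 V.

V ≈ 23.8 V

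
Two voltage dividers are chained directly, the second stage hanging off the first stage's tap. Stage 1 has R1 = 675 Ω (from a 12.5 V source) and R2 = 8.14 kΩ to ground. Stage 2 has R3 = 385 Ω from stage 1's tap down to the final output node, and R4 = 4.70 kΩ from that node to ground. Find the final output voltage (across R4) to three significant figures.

V_out ≈ 9.50 V

Stage 2 presents R3+R4 = 5085 Ω as a load on stage 1's tap.
Stage 1's lower leg becomes R2‖(R3+R4) = 3130 Ω, so V_mid = 12.5 × 3130/3805 = 10.28 V.
Stage 2 is itself unloaded: V_out = V_mid × R4/(R3+R4) = 10.28 × 4700/5085 = 9.50 V.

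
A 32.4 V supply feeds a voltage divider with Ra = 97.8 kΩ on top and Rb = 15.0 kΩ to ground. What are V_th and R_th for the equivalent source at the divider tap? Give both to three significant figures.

V_th = 4.31 V, R_th = 13.0 kΩ

V_th is the open-circuit tap voltage: 32.4 × 15.0/(97.8 + 15.0) = 4.31 V.
With the supply zeroed, Ra and Rb appear in parallel from the tap: R_th = Ra‖Rb = (97.8 × 15.0)/112.8 = 13.0 kΩ.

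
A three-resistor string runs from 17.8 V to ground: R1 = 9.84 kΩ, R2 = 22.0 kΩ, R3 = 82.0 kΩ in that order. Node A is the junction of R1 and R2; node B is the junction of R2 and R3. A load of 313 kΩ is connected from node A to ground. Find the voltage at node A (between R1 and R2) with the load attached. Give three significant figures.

Below node A the series string R2+R3 = 104.0 kΩ sits in parallel with the 313 kΩ load: 78.06 kΩ.
V_A = 17.8 × 78.06/(9.84 + 78.06) = 15.8 V.

V ≈ 15.8 V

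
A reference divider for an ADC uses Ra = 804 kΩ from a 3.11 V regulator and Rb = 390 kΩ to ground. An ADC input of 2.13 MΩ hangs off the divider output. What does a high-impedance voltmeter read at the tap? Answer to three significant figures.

The load sits in parallel with Rb: Rb‖R_L = (390 × 2130) / (390 + 2130) = 329.6 kΩ.
V_out = 3.11 × 329.6 / (804 + 329.6) = 3.11 × 329.6/1134 = 0.904 V.
(Unloaded it would have been 1.02 V.)

V_out ≈ 0.904 V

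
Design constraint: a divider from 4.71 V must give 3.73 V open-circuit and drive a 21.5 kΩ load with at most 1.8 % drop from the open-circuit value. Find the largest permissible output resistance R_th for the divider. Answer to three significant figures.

R_th ≤ 394 Ω

Loading drop = R_th/(R_th + R_L) ≤ 0.0180, so R_th ≤ R_L · ε/(1−ε) = 21.5 kΩ × 0.0180/0.9820 = 394 Ω.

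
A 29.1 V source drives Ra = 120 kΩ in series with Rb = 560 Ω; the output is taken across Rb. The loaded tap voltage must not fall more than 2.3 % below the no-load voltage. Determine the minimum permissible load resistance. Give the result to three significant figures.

Output resistance R_th = Ra‖Rb = (120000 × 560)/120600 = 557.4 Ω.
The fractional drop is R_th/(R_th + R_L); requiring this ≤ 0.0230 gives R_L ≥ R_th(1/0.0230 − 1) = 557.4 × 42.48 = 23.7 kΩ.

R_L(min) ≈ 23.7 kΩ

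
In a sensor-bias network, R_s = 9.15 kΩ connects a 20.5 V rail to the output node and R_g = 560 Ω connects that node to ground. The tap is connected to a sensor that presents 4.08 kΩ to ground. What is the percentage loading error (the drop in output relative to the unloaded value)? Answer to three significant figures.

11.5 %

The divider's output (Thévenin) resistance is R_s‖R_g = 527.7 Ω.
Fractional drop under load = R_th/(R_th + R_L) = 527.7 / (527.7 + 4080) = 0.1145.
So the output falls by 11.5 %.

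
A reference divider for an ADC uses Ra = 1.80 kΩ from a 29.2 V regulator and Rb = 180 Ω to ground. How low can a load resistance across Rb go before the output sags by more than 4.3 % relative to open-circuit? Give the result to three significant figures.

Output resistance R_th = Ra‖Rb = (1800 × 180)/1980 = 163.6 Ω.
The fractional drop is R_th/(R_th + R_L); requiring this ≤ 0.0430 gives R_L ≥ R_th(1/0.0430 − 1) = 163.6 × 22.26 = 3.64 kΩ.

R_L(min) ≈ 3.64 kΩ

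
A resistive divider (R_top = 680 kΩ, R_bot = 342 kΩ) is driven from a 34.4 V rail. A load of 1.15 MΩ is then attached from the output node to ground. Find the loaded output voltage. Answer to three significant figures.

V_out ≈ 9.61 V

The load sits in parallel with R_bot: R_bot‖R_L = (342 × 1150) / (342 + 1150) = 263.6 kΩ.
V_out = 34.4 × 263.6 / (680 + 263.6) = 34.4 × 263.6/943.6 = 9.61 V.
(Unloaded it would have been 11.5 V.)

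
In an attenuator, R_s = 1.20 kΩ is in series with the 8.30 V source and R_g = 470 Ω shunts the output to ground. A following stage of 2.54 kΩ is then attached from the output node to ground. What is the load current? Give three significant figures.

I_L ≈ 0.812 mA

R_g‖R_L = 396.6 Ω; V_out = 8.30 × 396.6/1597 = 2.062 V.
I_L = V_out / R_L = 2.062 / 2.54 kΩ = 0.812 mA.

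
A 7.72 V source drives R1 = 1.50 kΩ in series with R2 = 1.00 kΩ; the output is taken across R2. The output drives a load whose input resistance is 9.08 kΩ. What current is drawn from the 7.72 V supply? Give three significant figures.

R2‖R_L = 0.9008 kΩ, so the source sees R1 + R2‖R_L = 2.401 kΩ.
I = 7.72 V / 2.401 kΩ = 3.22 mA.

I ≈ 3.22 mA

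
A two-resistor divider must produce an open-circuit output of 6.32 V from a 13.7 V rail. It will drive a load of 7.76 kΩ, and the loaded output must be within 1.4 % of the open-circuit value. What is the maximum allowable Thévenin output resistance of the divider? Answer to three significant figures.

Loading drop = R_th/(R_th + R_L) ≤ 0.0140, so R_th ≤ R_L · ε/(1−ε) = 7.76 kΩ × 0.0140/0.9860 = 110 Ω.

R_th ≤ 110 Ω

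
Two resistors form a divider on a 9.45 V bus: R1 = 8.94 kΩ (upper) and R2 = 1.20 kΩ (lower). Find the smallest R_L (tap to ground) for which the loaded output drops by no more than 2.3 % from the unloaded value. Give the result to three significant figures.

R_L(min) ≈ 44.9 kΩ

Output resistance R_th = R1‖R2 = (8.94 × 1.20)/10.14 = 1.058 kΩ.
The fractional drop is R_th/(R_th + R_L); requiring this ≤ 0.0230 gives R_L ≥ R_th(1/0.0230 − 1) = 1.058 × 42.48 = 44.9 kΩ.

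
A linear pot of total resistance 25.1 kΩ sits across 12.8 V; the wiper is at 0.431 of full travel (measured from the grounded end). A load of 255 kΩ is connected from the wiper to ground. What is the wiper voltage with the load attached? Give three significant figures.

V ≈ 5.39 V

The wiper splits the pot into (1−α)R = 14.28 kΩ above and αR = 10.82 kΩ below.
Lower section ‖ load = 10.38 kΩ.
V_wiper = 12.8 × 10.38/(14.28 + 10.38) = 5.39 V.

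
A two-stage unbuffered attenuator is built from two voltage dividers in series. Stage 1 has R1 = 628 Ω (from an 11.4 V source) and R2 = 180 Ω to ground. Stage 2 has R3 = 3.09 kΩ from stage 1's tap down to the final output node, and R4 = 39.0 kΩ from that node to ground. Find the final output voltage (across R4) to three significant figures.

Stage 2 presents R3+R4 = 42090 Ω as a load on stage 1's tap.
Stage 1's lower leg becomes R2‖(R3+R4) = 179.2 Ω, so V_mid = 11.4 × 179.2/807.2 = 2.531 V.
Stage 2 is itself unloaded: V_out = V_mid × R4/(R3+R4) = 2.531 × 39000/42090 = 2.35 V.

V_out ≈ 2.35 V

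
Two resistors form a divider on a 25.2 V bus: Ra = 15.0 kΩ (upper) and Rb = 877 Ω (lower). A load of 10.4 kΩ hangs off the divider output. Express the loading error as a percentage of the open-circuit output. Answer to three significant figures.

The divider's output (Thévenin) resistance is Ra‖Rb = 828.6 Ω.
Fractional drop under load = R_th/(R_th + R_L) = 828.6 / (828.6 + 10400) = 0.07379.
So the output falls by 7.38 %.

7.38 %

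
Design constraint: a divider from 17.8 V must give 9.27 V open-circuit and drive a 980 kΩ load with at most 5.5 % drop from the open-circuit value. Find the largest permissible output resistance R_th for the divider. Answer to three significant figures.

R_th ≤ 57.0 kΩ

Loading drop = R_th/(R_th + R_L) ≤ 0.0550, so R_th ≤ R_L · ε/(1−ε) = 980 kΩ × 0.0550/0.9450 = 57.0 kΩ.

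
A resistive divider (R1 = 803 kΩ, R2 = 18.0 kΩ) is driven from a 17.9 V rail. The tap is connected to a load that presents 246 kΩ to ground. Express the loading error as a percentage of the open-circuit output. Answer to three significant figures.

The divider's output (Thévenin) resistance is R1‖R2 = 17.61 kΩ.
Fractional drop under load = R_th/(R_th + R_L) = 17.61 / (17.61 + 246) = 0.06679.
So the output falls by 6.68 %.

6.68 %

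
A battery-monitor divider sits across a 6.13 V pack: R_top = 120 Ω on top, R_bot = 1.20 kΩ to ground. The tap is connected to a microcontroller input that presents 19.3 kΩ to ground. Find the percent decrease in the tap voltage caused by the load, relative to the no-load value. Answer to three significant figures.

0.562 %

The divider's output (Thévenin) resistance is R_top‖R_bot = 109.1 Ω.
Fractional drop under load = R_th/(R_th + R_L) = 109.1 / (109.1 + 19300) = 0.005621.
So the output falls by 0.562 %.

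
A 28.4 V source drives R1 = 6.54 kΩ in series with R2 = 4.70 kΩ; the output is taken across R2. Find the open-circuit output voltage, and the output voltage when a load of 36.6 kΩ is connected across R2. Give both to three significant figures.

Unloaded: 11.9 V; loaded: 11.0 V

Open-circuit: V = 28.4 × 4.70/(6.54 + 4.70) = 11.9 V.
With the load, R2 becomes R2‖R_L = 4.165 kΩ, so V = 28.4 × 4.165/10.71 = 11.0 V.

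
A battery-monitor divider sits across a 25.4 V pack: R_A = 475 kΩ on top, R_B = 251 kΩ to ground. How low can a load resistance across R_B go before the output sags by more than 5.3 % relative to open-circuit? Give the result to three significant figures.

R_L(min) ≈ 2.93 MΩ

Output resistance R_th = R_A‖R_B = (475 × 251)/726.0 = 164.2 kΩ.
The fractional drop is R_th/(R_th + R_L); requiring this ≤ 0.0530 gives R_L ≥ R_th(1/0.0530 − 1) = 164.2 × 17.87 = 2.93 MΩ.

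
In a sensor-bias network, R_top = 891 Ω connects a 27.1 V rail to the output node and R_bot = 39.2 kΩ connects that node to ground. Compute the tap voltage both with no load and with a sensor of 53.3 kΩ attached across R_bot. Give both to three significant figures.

Open-circuit: V = 27.1 × 39200/(891 + 39200) = 26.5 V.
With the load, R_bot becomes R_bot‖R_L = 22590 Ω, so V = 27.1 × 22590/23480 = 26.1 V.

Unloaded: 26.5 V; loaded: 26.1 V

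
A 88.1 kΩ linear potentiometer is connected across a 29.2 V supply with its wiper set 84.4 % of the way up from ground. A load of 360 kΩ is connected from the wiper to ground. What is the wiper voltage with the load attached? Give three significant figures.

V ≈ 23.9 V

The wiper splits the pot into (1−α)R = 13.74 kΩ above and αR = 74.36 kΩ below.
Lower section ‖ load = 61.63 kΩ.
V_wiper = 29.2 × 61.63/(13.74 + 61.63) = 23.9 V.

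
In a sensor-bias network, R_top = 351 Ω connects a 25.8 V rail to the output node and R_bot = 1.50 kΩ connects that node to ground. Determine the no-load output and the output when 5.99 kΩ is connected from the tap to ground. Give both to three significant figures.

Unloaded: 20.9 V; loaded: 20.0 V

Open-circuit: V = 25.8 × 1500/(351 + 1500) = 20.9 V.
With the load, R_bot becomes R_bot‖R_L = 1200 Ω, so V = 25.8 × 1200/1551 = 20.0 V.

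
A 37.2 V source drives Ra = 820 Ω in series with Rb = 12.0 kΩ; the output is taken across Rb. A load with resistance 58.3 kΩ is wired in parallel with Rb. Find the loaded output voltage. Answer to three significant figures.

The load sits in parallel with Rb: Rb‖R_L = (12000 × 58300) / (12000 + 58300) = 9952 Ω.
V_out = 37.2 × 9952 / (820 + 9952) = 37.2 × 9952/10770 = 34.4 V.

V_out ≈ 34.4 V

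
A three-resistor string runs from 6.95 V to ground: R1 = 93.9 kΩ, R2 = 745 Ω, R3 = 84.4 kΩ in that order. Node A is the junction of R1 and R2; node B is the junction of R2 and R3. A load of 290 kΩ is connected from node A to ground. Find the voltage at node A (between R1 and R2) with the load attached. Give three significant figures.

V ≈ 2.86 V

Below node A the series string R2+R3 = 85140 Ω sits in parallel with the 290000 Ω load: 65820 Ω.
V_A = 6.95 × 65820/(93900 + 65820) = 2.86 V.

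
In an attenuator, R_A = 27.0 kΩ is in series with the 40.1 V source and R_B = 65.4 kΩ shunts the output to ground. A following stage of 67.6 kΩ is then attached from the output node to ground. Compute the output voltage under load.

V_out ≈ 22.1 V

The load sits in parallel with R_B: R_B‖R_L = (65.4 × 67.6) / (65.4 + 67.6) = 33.24 kΩ.
V_out = 40.1 × 33.24 / (27.0 + 33.24) = 40.1 × 33.24/60.24 = 22.1 V.
(Unloaded it would have been 28.4 V.)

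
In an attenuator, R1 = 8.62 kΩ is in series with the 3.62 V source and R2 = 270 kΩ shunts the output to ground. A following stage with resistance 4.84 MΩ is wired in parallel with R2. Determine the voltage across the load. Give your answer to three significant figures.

V_out ≈ 3.50 V

The load sits in parallel with R2: R2‖R_L = (270 × 4840) / (270 + 4840) = 255.7 kΩ.
V_out = 3.62 × 255.7 / (8.62 + 255.7) = 3.62 × 255.7/264.4 = 3.50 V.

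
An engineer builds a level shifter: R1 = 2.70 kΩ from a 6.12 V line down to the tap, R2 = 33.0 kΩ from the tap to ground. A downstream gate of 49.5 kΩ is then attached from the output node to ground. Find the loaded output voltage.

V_out ≈ 5.39 V

The load sits in parallel with R2: R2‖R_L = (33.0 × 49.5) / (33.0 + 49.5) = 19.80 kΩ.
V_out = 6.12 × 19.80 / (2.70 + 19.80) = 6.12 × 19.80/22.50 = 5.39 V.
(Unloaded it would have been 5.66 V.)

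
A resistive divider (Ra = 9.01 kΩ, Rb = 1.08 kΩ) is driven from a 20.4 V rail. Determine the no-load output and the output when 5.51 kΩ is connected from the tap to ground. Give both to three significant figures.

Open-circuit: V = 20.4 × 1.08/(9.01 + 1.08) = 2.18 V.
With the load, Rb becomes Rb‖R_L = 0.9030 kΩ, so V = 20.4 × 0.9030/9.913 = 1.86 V.

Unloaded: 2.18 V; loaded: 1.86 V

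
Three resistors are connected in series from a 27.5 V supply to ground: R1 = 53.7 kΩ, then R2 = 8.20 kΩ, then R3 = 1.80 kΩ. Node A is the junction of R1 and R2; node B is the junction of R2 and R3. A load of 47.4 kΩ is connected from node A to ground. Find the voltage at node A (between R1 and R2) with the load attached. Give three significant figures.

Below node A the series string R2+R3 = 10.00 kΩ sits in parallel with the 47.4 kΩ load: 8.258 kΩ.
V_A = 27.5 × 8.258/(53.7 + 8.258) = 3.67 V.

V ≈ 3.67 V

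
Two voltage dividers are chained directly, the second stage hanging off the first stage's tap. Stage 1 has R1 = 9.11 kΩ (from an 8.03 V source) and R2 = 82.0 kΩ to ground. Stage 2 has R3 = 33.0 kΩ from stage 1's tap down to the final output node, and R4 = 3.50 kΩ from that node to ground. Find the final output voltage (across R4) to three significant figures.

Stage 2 presents R3+R4 = 36.50 kΩ as a load on stage 1's tap.
Stage 1's lower leg becomes R2‖(R3+R4) = 25.26 kΩ, so V_mid = 8.03 × 25.26/34.37 = 5.901 V.
Stage 2 is itself unloaded: V_out = V_mid × R4/(R3+R4) = 5.901 × 3.50/36.50 = 0.566 V.

V_out ≈ 0.566 V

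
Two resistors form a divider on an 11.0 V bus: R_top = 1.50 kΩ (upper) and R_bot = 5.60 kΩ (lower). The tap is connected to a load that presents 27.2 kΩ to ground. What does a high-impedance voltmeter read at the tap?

V_out ≈ 8.31 V

The load sits in parallel with R_bot: R_bot‖R_L = (5.60 × 27.2) / (5.60 + 27.2) = 4.644 kΩ.
V_out = 11.0 × 4.644 / (1.50 + 4.644) = 11.0 × 4.644/6.144 = 8.31 V.
(Unloaded it would have been 8.68 V.)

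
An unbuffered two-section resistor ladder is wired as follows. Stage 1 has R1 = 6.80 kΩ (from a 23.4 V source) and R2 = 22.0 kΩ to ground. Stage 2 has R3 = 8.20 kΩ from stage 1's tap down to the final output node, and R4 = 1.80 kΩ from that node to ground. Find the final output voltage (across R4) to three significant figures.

V_out ≈ 2.12 V

Stage 2 presents R3+R4 = 10.00 kΩ as a load on stage 1's tap.
Stage 1's lower leg becomes R2‖(R3+R4) = 6.875 kΩ, so V_mid = 23.4 × 6.875/13.68 = 11.76 V.
Stage 2 is itself unloaded: V_out = V_mid × R4/(R3+R4) = 11.76 × 1.80/10.00 = 2.12 V.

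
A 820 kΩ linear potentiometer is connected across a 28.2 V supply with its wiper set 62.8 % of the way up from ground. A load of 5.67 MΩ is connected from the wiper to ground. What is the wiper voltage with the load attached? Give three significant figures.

V ≈ 17.1 V

The wiper splits the pot into (1−α)R = 305.0 kΩ above and αR = 515.0 kΩ below.
Lower section ‖ load = 472.1 kΩ.
V_wiper = 28.2 × 472.1/(305.0 + 472.1) = 17.1 V.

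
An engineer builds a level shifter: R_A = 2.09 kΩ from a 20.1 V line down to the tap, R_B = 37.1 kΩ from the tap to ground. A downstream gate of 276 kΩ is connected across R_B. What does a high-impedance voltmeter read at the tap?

V_out ≈ 18.9 V

The load sits in parallel with R_B: R_B‖R_L = (37.1 × 276) / (37.1 + 276) = 32.70 kΩ.
V_out = 20.1 × 32.70 / (2.09 + 32.70) = 20.1 × 32.70/34.79 = 18.9 V.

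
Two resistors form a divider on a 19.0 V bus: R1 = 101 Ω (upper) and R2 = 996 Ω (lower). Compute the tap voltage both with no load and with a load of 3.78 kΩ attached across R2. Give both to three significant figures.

Unloaded: 17.3 V; loaded: 16.8 V

Open-circuit: V = 19.0 × 996/(101 + 996) = 17.3 V.
With the load, R2 becomes R2‖R_L = 788.3 Ω, so V = 19.0 × 788.3/889.3 = 16.8 V.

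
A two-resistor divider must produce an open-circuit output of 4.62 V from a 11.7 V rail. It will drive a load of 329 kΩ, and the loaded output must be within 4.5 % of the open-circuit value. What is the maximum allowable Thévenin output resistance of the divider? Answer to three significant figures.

Loading drop = R_th/(R_th + R_L) ≤ 0.0450, so R_th ≤ R_L · ε/(1−ε) = 329 kΩ × 0.0450/0.9550 = 15.5 kΩ.

R_th ≤ 15.5 kΩ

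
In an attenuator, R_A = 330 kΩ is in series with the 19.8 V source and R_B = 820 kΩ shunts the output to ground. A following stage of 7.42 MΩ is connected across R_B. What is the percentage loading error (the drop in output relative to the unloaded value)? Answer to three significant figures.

3.07 %

The divider's output (Thévenin) resistance is R_A‖R_B = 235.3 kΩ.
Fractional drop under load = R_th/(R_th + R_L) = 235.3 / (235.3 + 7420) = 0.03074.
So the output falls by 3.07 %.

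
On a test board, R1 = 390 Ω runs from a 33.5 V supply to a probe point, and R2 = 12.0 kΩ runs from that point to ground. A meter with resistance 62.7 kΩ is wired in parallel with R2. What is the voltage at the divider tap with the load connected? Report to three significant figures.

The load sits in parallel with R2: R2‖R_L = (12000 × 62700) / (12000 + 62700) = 10070 Ω.
V_out = 33.5 × 10070 / (390 + 10070) = 33.5 × 10070/10460 = 32.3 V.
(Unloaded it would have been 32.4 V.)

V_out ≈ 32.3 V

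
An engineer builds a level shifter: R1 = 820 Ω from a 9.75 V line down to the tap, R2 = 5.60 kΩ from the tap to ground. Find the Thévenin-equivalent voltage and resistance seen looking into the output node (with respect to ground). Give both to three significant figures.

V_th is the open-circuit tap voltage: 9.75 × 5600/(820 + 5600) = 8.50 V.
With the supply zeroed, R1 and R2 appear in parallel from the tap: R_th = R1‖R2 = (820 × 5600)/6420 = 715 Ω.

V_th = 8.50 V, R_th = 715 Ω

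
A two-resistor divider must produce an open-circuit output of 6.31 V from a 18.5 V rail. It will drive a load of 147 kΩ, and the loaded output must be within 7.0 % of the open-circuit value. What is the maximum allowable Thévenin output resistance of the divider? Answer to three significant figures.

R_th ≤ 11.1 kΩ

Loading drop = R_th/(R_th + R_L) ≤ 0.0700, so R_th ≤ R_L · ε/(1−ε) = 147 kΩ × 0.0700/0.9300 = 11.1 kΩ.
(Any R1, R2 with R2/(R1+R2) = 0.341 and R1‖R2 ≤ 11.1 kΩ will meet the spec.)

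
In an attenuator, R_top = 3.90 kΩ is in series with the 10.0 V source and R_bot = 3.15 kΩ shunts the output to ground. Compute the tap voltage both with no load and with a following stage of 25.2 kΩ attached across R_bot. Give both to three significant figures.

Unloaded: 4.47 V; loaded: 4.18 V

Open-circuit: V = 10.0 × 3.15/(3.90 + 3.15) = 4.47 V.
With the load, R_bot becomes R_bot‖R_L = 2.800 kΩ, so V = 10.0 × 2.800/6.700 = 4.18 V.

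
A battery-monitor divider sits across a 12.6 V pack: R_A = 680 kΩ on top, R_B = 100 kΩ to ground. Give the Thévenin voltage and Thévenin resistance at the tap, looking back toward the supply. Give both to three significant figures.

V_th = 1.62 V, R_th = 87.2 kΩ

V_th is the open-circuit tap voltage: 12.6 × 100/(680 + 100) = 1.62 V.
With the supply zeroed, R_A and R_B appear in parallel from the tap: R_th = R_A‖R_B = (680 × 100)/780.0 = 87.2 kΩ.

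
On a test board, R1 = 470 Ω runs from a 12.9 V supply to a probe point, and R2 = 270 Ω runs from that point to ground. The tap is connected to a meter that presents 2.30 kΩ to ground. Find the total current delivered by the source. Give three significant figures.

R2‖R_L = 241.6 Ω, so the source sees R1 + R2‖R_L = 711.6 Ω.
I = 12.9 V / 711.6 Ω = 18.1 mA.

I ≈ 18.1 mA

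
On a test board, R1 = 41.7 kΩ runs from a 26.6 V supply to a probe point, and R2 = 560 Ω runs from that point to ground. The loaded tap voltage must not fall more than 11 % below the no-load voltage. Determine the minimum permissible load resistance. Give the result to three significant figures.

Output resistance R_th = R1‖R2 = (41700 × 560)/42260 = 552.6 Ω.
The fractional drop is R_th/(R_th + R_L); requiring this ≤ 0.110 gives R_L ≥ R_th(1/0.110 − 1) = 552.6 × 8.091 = 4.47 kΩ.

R_L(min) ≈ 4.47 kΩ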